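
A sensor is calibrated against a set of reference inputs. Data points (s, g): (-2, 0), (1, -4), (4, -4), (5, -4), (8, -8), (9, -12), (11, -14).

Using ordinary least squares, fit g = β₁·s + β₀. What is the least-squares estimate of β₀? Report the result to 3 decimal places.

β₀ = -1.324

From the data, Σs·s = 312, Σs = 36, Σ1 = 7.
And Σs·g = -366, Σg = -46.
So AᵀA·[β₁, β₀]ᵀ = Aᵀg: [[312, 36]; [36, 7]]·[β₁, β₀]ᵀ = [-366, -46]ᵀ.
Δ = 312·7 − 36² = 888.
β₁ = ((-366)·7 − 36·(-46))/888 = -151/148; β₀ = (312·(-46) − 36·(-366))/888 = -49/37.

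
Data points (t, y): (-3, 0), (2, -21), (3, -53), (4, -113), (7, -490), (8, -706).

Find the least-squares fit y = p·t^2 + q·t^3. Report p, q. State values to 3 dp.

From the data, Σt^2·t^2 = 6931, Σt^2·t^3 = 50631, Σt^3·t^3 = 385411.
For Aᵀy: Σt^2·y = -71563, Σt^3·y = -538373.
Δ = 6931·385411 − 50631² = 107785480.
p = ((-71563)·385411 − 50631·(-538373))/107785480 = -32280403/10778548; q = (6931·(-538373) − 50631·(-71563))/107785480 = -10815701/10778548.

p = -2.995, q = -1.003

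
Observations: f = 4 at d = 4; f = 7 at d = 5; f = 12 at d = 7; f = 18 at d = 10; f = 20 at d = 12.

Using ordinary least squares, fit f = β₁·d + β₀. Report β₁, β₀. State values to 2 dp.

With design matrix X, XᵀX = [[334, 38]; [38, 5]] and Xᵀf = [555, 61]ᵀ.
det = 334·5 − 38² = 226.
β₁ = (555·5 − 38·61)/226 = 457/226; β₀ = (334·61 − 38·555)/226 = -358/113.

β₁ = 2.02, β₀ = -3.17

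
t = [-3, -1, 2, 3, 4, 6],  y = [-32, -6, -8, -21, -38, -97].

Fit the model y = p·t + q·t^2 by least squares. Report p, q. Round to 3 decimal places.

Normal-equation sums: Σt·t = 75, Σt·t^2 = 287, Σt^2·t^2 = 1731.
Right-hand side: Σt·y = -711, Σt^2·y = -4615.
Normal equations: [[75, 287]; [287, 1731]]·[p, q]ᵀ = [-711, -4615]ᵀ.
Eliminating q: 1731·(row 1) − 287·(row 2) gives 47456·p = 1731·(-711) − 287·(-4615) = 93764, so p = 23441/11864.
Then q = ((-4615) − 287·(23441/11864))/1731 = -35517/11864.

p = 1.976, q = -2.994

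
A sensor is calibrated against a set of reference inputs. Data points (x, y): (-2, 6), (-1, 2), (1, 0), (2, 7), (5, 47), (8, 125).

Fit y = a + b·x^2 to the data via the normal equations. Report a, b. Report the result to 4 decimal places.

Forming MᵀM = [[6, 99]; [99, 4755]] and Mᵀy = [187, 9229]ᵀ gives MᵀM·[a, b]ᵀ = Mᵀy.
Determinant 6·4755 − 99² = 18729.
a = (187·4755 − 99·9229)/18729 = -8162/6243; b = (6·9229 − 99·187)/18729 = 12287/6243.

a = -1.3074, b = 1.9681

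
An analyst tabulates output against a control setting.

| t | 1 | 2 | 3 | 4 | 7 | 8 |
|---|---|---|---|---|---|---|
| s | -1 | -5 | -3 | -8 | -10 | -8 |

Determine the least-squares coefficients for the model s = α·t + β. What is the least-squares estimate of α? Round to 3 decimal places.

XᵀX·[α, β]ᵀ = Xᵀs reads: 143·α + 25·β = -186;  25·α + 6·β = -35.
(Σt·t = 143, Σt = 25, Σ1 = 6, Σt·s = -186, Σs = -35.)
det = 143·6 − 25² = 233.
α = ((-186)·6 − 25·(-35))/233 = -241/233; β = (143·(-35) − 25·(-186))/233 = -355/233.

α = -1.034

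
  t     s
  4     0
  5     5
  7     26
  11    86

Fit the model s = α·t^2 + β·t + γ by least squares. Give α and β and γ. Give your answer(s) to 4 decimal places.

α = 0.9247, β = -1.4774, γ = -9.5570

Compute the Gram sums: Σt^2·t^2 = 17923, Σt^2·t = 1863, Σt^2 = 211, Σt·t = 211, Σt = 27, Σ1 = 4.
And Σt^2·s = 11805, Σt·s = 1153, Σs = 117.
Solving the 3×3 system (Gaussian elimination) gives α = 86/93, β = -229/155, γ = -4444/465.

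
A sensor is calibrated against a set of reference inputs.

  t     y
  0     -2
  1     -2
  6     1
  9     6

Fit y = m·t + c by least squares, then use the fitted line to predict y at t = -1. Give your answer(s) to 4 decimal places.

Sums needed: Σt·t = 118, Σt = 16, Σ1 = 4.
Right-hand side: Σt·y = 58, Σy = 3.
Normal equations: [[118, 16]; [16, 4]]·[m, c]ᵀ = [58, 3]ᵀ.
det = 118·4 − 16² = 216.
m = (58·4 − 16·3)/216 = 23/27; c = (118·3 − 16·58)/216 = -287/108.
At t = -1: ŷ = (23/27)·(-1) + (-287/108)·(1) = -379/108.

ŷ = -3.5093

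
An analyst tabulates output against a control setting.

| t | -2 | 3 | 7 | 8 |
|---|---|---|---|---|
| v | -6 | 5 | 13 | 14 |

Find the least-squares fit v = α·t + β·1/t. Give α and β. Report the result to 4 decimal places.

α = 1.7112, β = 3.5987

From the data, Σt·t = 126, Σt·1/t = 4, Σ1/t·1/t = 11209/28224.
Moment sums: Σt·v = 230, Σ1/t·v = 695/84.
Eliminating β: (11209/28224)·(row 1) − 4·(row 2) gives (7625/224)·α = (11209/28224)·230 − 4·(695/84) = 821995/14112, so α = 164399/96075.
Then β = ((695/84) − 4·(164399/96075))/(11209/28224) = 5488/1525.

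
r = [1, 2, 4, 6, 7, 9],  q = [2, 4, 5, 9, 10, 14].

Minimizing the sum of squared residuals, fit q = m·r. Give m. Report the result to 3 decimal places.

With design matrix A, AᵀA = [[187]] and Aᵀq = [280]ᵀ.
m = 280/187 = 1.49733.

m = 1.497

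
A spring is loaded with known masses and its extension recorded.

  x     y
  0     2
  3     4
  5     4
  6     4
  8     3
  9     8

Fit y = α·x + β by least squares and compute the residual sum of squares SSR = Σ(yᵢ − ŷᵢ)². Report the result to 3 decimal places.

SSR = 11.325

Setting ∂/∂α … = 0 gives: 215·α + 31·β = 152;  31·α + 6·β = 25.
Eliminating β: 6·(row 1) − 31·(row 2) gives 329·α = 6·152 − 31·25 = 137, so α = 137/329.
Then β = (25 − 31·(137/329))/6 = 663/329.
Residuals: -5/329, 242/329, -32/329, -169/329, -772/329, 736/329; SSR = 3726/329.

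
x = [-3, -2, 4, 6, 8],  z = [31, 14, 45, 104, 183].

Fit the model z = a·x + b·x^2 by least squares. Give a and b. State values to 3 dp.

a = -0.978, b = 3.003

From the data, Σx·x = 129, Σx·x^2 = 757, Σx^2·x^2 = 5745.
For Aᵀz: Σx·z = 2147, Σx^2·z = 16511.
So AᵀA·[a, b]ᵀ = Aᵀz: [[129, 757]; [757, 5745]]·[a, b]ᵀ = [2147, 16511]ᵀ.
Eliminating b: 5745·(row 1) − 757·(row 2) gives 168056·a = 5745·2147 − 757·16511 = -164312, so a = -20539/21007.
Then b = (16511 − 757·(-20539/21007))/5745 = 63080/21007.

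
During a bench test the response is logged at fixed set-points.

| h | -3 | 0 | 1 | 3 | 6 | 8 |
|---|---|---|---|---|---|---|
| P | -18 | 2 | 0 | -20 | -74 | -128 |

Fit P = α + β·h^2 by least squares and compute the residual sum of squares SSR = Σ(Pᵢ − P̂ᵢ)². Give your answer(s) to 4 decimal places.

Setting ∂/∂α … = 0 gives: 6·α + 119·β = -238;  119·α + 5555·β = -11198.
Eliminating β: 5555·(row 1) − 119·(row 2) gives 19169·α = 5555·(-238) − 119·(-11198) = 10472, so α = 10472/19169.
Then β = ((-11198) − 119·(10472/19169))/5555 = -38866/19169.
Residuals: -5720/19169, 27866/19169, 28394/19169, -44058/19169, -29802/19169, 23320/19169; SSR = 260240/19169.

SSR = 13.5761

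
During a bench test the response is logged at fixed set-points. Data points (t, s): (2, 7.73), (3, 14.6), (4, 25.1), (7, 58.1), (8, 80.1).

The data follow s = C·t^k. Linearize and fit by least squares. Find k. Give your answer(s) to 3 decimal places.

k = 1.662

Taking logs, ln s = k·ln t + ln C, so regress ln s on ln t.
XᵀX = [[11.7199, 7.2034]; [7.2034, 5]], rhs = [25.8502, 16.3944]ᵀ  (here Σln t = 7.2034, Σ(ln t)² = 11.7199, Σln s = 16.3944, Σln t·ln s = 25.8502).
Solving (det = 6.7102): k = 1.66240, ln C = 0.88389.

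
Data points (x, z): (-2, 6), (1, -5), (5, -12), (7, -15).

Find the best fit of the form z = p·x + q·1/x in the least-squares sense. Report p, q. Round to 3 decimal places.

Entries of MᵀM: Σx·x = 79, Σx·1/x = 4, Σ1/x·1/x = 6421/4900.
For Mᵀz: Σx·z = -182, Σ1/x·z = -439/35.
So MᵀM·[p, q]ᵀ = Mᵀz: [[79, 4]; [4, 6421/4900]]·[p, q]ᵀ = [-182, -439/35]ᵀ.
Determinant 79·(6421/4900) − 4² = 428859/4900.
p = ((-182)·(6421/4900) − 4·(-439/35))/(428859/4900) = -307594/142953; q = (79·(-439/35) − 4·(-182))/(428859/4900) = -429380/142953.

p = -2.152, q = -3.004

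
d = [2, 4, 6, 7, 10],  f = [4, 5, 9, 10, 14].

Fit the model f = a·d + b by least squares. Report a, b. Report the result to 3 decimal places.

Compute the Gram sums: Σd·d = 205, Σd = 29, Σ1 = 5.
Right-hand side: Σd·f = 292, Σf = 42.
Normal equations: [[205, 29]; [29, 5]]·[a, b]ᵀ = [292, 42]ᵀ.
Eliminating b: 5·(row 1) − 29·(row 2) gives 184·a = 5·292 − 29·42 = 242, so a = 121/92.
Then b = (42 − 29·(121/92))/5 = 71/92.

a = 1.315, b = 0.772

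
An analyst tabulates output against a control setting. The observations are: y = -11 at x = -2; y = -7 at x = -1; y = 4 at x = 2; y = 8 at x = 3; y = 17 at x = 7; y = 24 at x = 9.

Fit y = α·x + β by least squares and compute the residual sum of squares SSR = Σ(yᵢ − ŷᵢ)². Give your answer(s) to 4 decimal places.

SSR = 9.9716

The normal equations are: 148·α + 18·β = 396;  18·α + 6·β = 35.
(Σx·x = 148, Σx = 18, Σ1 = 6, Σx·y = 396, Σy = 35.)
det = 148·6 − 18² = 564.
α = (396·6 − 18·35)/564 = 291/94; β = (148·35 − 18·396)/564 = -487/141.
Residuals: -191/141, -127/282, 178/141, 13/6, -343/282, -115/282; SSR = 1406/141.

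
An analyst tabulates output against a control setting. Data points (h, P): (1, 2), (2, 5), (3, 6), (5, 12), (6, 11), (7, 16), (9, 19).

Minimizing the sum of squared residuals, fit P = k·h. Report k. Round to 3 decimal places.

k = 2.141

With design matrix M, MᵀM = [[205]] and MᵀP = [439]ᵀ.
Hence k = 439 / 205 ≈ 2.14146.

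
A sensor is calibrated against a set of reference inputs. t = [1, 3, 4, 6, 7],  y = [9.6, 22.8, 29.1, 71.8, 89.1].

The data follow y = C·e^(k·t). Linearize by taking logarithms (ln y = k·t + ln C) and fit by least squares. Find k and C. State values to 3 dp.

k = 0.377, C = 6.823

Let Y = ln y. Fitting Y = k·t + ln C by least squares:
AᵀA = [[111.0000, 21.0000]; [21.0000, 5]], rhs = [82.1966, 17.5229]ᵀ  (here Σt = 21.0000, Σ(t)² = 111.0000, Σln y = 17.5229, Σt·ln y = 82.1966).
Slope k = (n·Σt·ln y − Σt·Σln y)/(n·Σ(t)² − (Σt)²) = (5·82.1966 − 21.0000·17.5229)/114.0000 = 0.37721; ln C = (Σln y − k·Σt)/n = 1.92029, so C = exp(1.92029) = 6.82296.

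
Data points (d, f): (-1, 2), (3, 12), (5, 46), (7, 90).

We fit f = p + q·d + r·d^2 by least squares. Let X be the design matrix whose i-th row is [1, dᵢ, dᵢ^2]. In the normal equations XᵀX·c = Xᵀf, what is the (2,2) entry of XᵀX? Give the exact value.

Row 2 ↔ basis d, column 2 ↔ basis d, so (XᵀX)_{2,2} = Σᵢ (d)·(d) = (-1)·(-1) + (3)·(3) + (5)·(5) + (7)·(7) = 84.

84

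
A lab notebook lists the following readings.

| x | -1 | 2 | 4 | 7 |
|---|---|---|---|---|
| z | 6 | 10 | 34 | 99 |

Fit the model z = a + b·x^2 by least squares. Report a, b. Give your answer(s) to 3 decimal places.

Entries of AᵀA: Σ1 = 4, Σx^2 = 70, Σx^2·x^2 = 2674.
For Aᵀz: Σz = 149, Σx^2·z = 5441.
det = 4·2674 − 70² = 5796.
a = (149·2674 − 70·5441)/5796 = 209/69; b = (4·5441 − 70·149)/5796 = 1889/966.

a = 3.029, b = 1.955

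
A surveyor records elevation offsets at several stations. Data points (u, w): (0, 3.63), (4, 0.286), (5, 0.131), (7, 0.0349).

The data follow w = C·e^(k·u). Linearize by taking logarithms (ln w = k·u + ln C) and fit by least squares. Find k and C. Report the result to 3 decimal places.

k = -0.664, C = 3.732

Linearized form: ln w = k·u + ln C. From the 4 transformed points,
Σu = 16.0000, Σ(u)² = 90.0000, Σln w = -5.3504, Σu·ln w = -38.6567.
Equations: 90.0000·k + 16.0000·ln C = -38.6567;  16.0000·k + 4·ln C = -5.3504.
Solving (det = 104.0000): k = -0.66367, ln C = 1.31707, so C = exp(1.31707) = 3.73247.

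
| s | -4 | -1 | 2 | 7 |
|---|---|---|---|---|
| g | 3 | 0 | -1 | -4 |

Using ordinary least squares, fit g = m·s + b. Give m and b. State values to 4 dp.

m = -0.6061, b = 0.1061

Compute the Gram sums: Σs·s = 70, Σs = 4, Σ1 = 4.
And Σs·g = -42, Σg = -2.
Normal equations: [[70, 4]; [4, 4]]·[m, b]ᵀ = [-42, -2]ᵀ.
Eliminating b: 4·(row 1) − 4·(row 2) gives 264·m = 4·(-42) − 4·(-2) = -160, so m = -20/33.
Then b = ((-2) − 4·(-20/33))/4 = 7/66.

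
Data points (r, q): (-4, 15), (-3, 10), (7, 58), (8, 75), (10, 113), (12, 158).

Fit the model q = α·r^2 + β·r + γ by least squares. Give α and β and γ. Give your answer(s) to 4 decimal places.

Entries of MᵀM: Σr^2·r^2 = 37570, Σr^2·r = 3492, Σr^2 = 382, Σr·r = 382, Σr = 30, Σ1 = 6.
Right-hand side: Σr^2·q = 42024, Σr·q = 3942, Σq = 429.
So MᵀM·[α, β, γ]ᵀ = Mᵀq: [[37570, 3492, 382]; [3492, 382, 30]; [382, 30, 6]]·[α, β, γ]ᵀ = [42024, 3942, 429]ᵀ.
Inverting the 3×3 Gram matrix, [α, β, γ]ᵀ = [855147/856682, 804375/856682, 2786529/856682]ᵀ.

α = 0.9982, β = 0.9389, γ = 3.2527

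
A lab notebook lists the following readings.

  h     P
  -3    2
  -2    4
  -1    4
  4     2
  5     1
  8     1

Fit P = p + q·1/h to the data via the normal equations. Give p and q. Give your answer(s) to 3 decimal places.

p = 1.832, q = -2.391

AᵀA·[p, q]ᵀ = AᵀP reads: 6·p + (-151/120)·q = 14;  (-151/120)·p + (21301/14400)·q = -701/120.
det = 6·(21301/14400) − (-151/120)² = 21001/2880.
p = (14·(21301/14400) − (-151/120)·(-701/120))/(21001/2880) = 192363/105005; q = (6·(-701/120) − (-151/120)·14)/(21001/2880) = -50208/21001.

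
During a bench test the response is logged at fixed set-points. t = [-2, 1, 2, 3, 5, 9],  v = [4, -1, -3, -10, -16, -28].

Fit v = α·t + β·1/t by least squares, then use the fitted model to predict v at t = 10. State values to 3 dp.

Forming XᵀX = [[124, 6]; [6, 6737/4050]] and Xᵀv = [-377, -1273/90]ᵀ gives XᵀX·[α, β]ᵀ = Xᵀv.
Determinant 124·(6737/4050) − 6² = 344794/2025.
α = ((-377)·(6737/4050) − 6·(-1273/90))/(344794/2025) = -2196139/689588; β = (124·(-1273/90) − 6·(-377))/(344794/2025) = 514440/172397.
At t = 10: v̂ = (-2196139/689588)·(10) + (514440/172397)·(1/10) = -639871/20282.

v̂ = -31.549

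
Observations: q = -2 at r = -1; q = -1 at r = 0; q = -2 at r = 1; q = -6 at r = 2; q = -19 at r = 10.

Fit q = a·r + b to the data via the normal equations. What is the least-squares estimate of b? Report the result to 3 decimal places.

b = -1.959

Sums needed: Σr·r = 106, Σr = 12, Σ1 = 5.
Right-hand side: Σr·q = -202, Σq = -30.
MᵀM·[a, b]ᵀ = Mᵀq becomes [[106, 12]; [12, 5]]·[a, b]ᵀ = [-202, -30]ᵀ.
Eliminating b: 5·(row 1) − 12·(row 2) gives 386·a = 5·(-202) − 12·(-30) = -650, so a = -325/193.
Then b = ((-30) − 12·(-325/193))/5 = -378/193.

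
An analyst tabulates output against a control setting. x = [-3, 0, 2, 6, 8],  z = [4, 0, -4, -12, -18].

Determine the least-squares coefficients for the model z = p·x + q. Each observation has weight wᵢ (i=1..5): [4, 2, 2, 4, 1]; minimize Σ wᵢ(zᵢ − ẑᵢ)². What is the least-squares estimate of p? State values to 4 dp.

The normal system AᵀWA·[p, q]ᵀ = AᵀWz is [[252, 24]; [24, 13]]·[p, q]ᵀ = [-496, -58]ᵀ.
Eliminating q: 13·(row 1) − 24·(row 2) gives 2700·p = 13·(-496) − 24·(-58) = -5056, so p = -1264/675.
Then q = ((-58) − 24·(-1264/675))/13 = -226/225.

p = -1.8726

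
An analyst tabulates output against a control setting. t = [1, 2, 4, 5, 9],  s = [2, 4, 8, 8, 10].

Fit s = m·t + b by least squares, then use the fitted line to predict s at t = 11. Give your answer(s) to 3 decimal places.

Normal-equation sums: Σt·t = 127, Σt = 21, Σ1 = 5.
Moment sums: Σt·s = 172, Σs = 32.
Δ = 127·5 − 21² = 194.
m = (172·5 − 21·32)/194 = 94/97; b = (127·32 − 21·172)/194 = 226/97.
At t = 11: ŝ = (94/97)·(11) + (226/97)·(1) = 1260/97.

ŝ = 12.990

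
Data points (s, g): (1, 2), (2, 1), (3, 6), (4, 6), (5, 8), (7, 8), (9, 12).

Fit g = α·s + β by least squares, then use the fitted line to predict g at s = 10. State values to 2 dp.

ĝ = 13.10

Setting ∂/∂α … = 0 gives: 185·α + 31·β = 250;  31·α + 7·β = 43.
Δ = 185·7 − 31² = 334.
α = (250·7 − 31·43)/334 = 417/334; β = (185·43 − 31·250)/334 = 205/334.
At s = 10: ĝ = (417/334)·(10) + (205/334)·(1) = 4375/334.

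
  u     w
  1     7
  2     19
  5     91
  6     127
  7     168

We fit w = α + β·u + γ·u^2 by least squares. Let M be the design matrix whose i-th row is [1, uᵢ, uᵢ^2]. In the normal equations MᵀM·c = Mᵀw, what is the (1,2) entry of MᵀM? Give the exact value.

21

Row 1 ↔ basis 1, column 2 ↔ basis u, so (MᵀM)_{1,2} = Σᵢ u = (1)·(1) + (1)·(2) + (1)·(5) + (1)·(6) + (1)·(7) = 21.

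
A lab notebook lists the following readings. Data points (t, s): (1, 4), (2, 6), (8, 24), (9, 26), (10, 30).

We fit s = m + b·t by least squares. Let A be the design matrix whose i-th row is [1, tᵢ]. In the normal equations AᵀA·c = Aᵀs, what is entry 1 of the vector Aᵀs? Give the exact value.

90

Entry 1 ↔ basis 1, so (Aᵀs)_{1} = Σᵢ sᵢ = (1)·(4) + (1)·(6) + (1)·(24) + (1)·(26) + (1)·(30) = 90.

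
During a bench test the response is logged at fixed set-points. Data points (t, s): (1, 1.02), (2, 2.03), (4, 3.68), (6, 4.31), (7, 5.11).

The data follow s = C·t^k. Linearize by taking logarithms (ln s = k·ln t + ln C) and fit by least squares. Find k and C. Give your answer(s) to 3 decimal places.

Let Y = ln s. Fitting Y = k·ln t + ln C by least squares:
XᵀX = [[9.3992, 5.8171]; [5.8171, 5]], rhs = [8.0888, 5.1229]ᵀ  (here Σln t = 5.8171, Σ(ln t)² = 9.3992, Σln s = 5.1229, Σln t·ln s = 8.0888).
Δ = 9.3992·5 − (5.8171)² = 13.1574; k = (8.0888·5 − 5.8171·5.1229)/13.1574 = 0.80895, ln C = (9.3992·5.1229 − 5.8171·8.0888)/13.1574 = 0.08343, so C = exp(0.08343) = 1.08701.

k = 0.809, C = 1.087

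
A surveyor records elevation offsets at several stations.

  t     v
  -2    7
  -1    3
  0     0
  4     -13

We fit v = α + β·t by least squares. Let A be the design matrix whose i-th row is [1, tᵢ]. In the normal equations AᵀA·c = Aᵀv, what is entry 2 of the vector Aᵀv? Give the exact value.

-69

Entry 2 ↔ basis t, so (Aᵀv)_{2} = Σᵢ (t)·vᵢ = (-2)·(7) + (-1)·(3) + (0)·(0) + (4)·(-13) = -69.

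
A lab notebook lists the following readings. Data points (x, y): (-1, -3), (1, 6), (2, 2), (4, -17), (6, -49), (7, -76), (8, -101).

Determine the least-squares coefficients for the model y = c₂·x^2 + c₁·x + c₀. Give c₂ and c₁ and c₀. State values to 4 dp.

From the data, Σx^2·x^2 = 8067, Σx^2·x = 1143, Σx^2 = 171, Σx·x = 171, Σx = 27, Σ1 = 7.
Moment sums: Σx^2·y = -12213, Σx·y = -1689, Σy = -238.
Solving the 3×3 system (Gaussian elimination) gives c₂ = -3571/1708, c₁ = 18373/5124, c₀ = 1385/427.

c₂ = -2.0907, c₁ = 3.5857, c₀ = 3.2436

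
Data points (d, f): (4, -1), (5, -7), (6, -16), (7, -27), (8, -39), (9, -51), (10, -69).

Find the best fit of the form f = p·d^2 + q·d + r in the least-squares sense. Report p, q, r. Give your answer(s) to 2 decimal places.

Compute the Gram sums: Σd^2·d^2 = 25235, Σd^2·d = 2989, Σd^2 = 371, Σd·d = 371, Σd = 49, Σ1 = 7.
Moment sums: Σd^2·f = -15617, Σd·f = -1785, Σf = -210.
Row-reducing yields p = -11/12, q = 19/12, r = 15/2.

p = -0.92, q = 1.58, r = 7.50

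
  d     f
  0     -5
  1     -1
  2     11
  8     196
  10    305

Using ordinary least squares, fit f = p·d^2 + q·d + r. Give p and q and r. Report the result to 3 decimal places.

p = 2.909, q = 1.907, r = -5.131

Normal-equation sums: Σd^2·d^2 = 14113, Σd^2·d = 1521, Σd^2 = 169, Σd·d = 169, Σd = 21, Σ1 = 5.
For Xᵀf: Σd^2·f = 43087, Σd·f = 4639, Σf = 506.
So XᵀX·[p, q, r]ᵀ = Xᵀf: [[14113, 1521, 169]; [1521, 169, 21]; [169, 21, 5]]·[p, q, r]ᵀ = [43087, 4639, 506]ᵀ.
Solving the 3×3 system (Gaussian elimination) gives p = 75411/25924, q = 49435/25924, r = -66505/12962.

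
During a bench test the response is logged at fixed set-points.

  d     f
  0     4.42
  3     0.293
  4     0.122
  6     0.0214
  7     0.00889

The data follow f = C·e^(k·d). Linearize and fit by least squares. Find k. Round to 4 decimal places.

Linearized form: ln f = k·d + ln C. From the 5 transformed points,
AᵀA = [[110.0000, 20.0000]; [20.0000, 5]], rhs = [-68.2237, -10.4124]ᵀ  (here Σd = 20.0000, Σ(d)² = 110.0000, Σln f = -10.4124, Σd·ln f = -68.2237).
Solving (det = 150.0000): k = -0.88581, ln C = 1.46075.

k = -0.8858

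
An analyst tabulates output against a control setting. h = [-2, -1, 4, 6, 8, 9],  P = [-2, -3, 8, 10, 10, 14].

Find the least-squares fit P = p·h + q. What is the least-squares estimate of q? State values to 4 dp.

q = 0.2421

Compute the Gram sums: Σh·h = 202, Σh = 24, Σ1 = 6.
For MᵀP: Σh·P = 305, ΣP = 37.
Normal equations: [[202, 24]; [24, 6]]·[p, q]ᵀ = [305, 37]ᵀ.
Δ = 202·6 − 24² = 636.
p = (305·6 − 24·37)/636 = 157/106; q = (202·37 − 24·305)/636 = 77/318.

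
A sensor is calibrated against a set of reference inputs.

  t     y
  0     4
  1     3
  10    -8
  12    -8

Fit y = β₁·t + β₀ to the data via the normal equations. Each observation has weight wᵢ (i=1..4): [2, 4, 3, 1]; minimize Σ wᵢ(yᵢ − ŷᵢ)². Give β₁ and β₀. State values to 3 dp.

The normal system XᵀWX·[β₁, β₀]ᵀ = XᵀWy is [[448, 46]; [46, 10]]·[β₁, β₀]ᵀ = [-324, -12]ᵀ.
Eliminating β₀: 10·(row 1) − 46·(row 2) gives 2364·β₁ = 10·(-324) − 46·(-12) = -2688, so β₁ = -224/197.
Then β₀ = ((-12) − 46·(-224/197))/10 = 794/197.

β₁ = -1.137, β₀ = 4.030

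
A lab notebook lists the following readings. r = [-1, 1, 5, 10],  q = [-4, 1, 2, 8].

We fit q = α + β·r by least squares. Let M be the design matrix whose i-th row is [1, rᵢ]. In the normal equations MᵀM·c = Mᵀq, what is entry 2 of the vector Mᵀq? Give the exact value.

95

Entry 2 ↔ basis r, so (Mᵀq)_{2} = Σᵢ (r)·qᵢ = (-1)·(-4) + (1)·(1) + (5)·(2) + (10)·(8) = 95.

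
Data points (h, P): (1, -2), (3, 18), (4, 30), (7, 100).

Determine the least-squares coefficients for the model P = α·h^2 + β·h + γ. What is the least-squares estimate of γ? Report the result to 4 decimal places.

γ = -4.8000

The normal system AᵀA·[α, β, γ]ᵀ = AᵀP is [[2739, 435, 75]; [435, 75, 15]; [75, 15, 4]]·[α, β, γ]ᵀ = [5540, 872, 146]ᵀ.
Row-reducing yields α = 59/30, β = 59/50, γ = -24/5.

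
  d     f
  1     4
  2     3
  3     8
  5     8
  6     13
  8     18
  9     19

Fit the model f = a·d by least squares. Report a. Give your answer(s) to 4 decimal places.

a = 2.1227

Entries of AᵀA: Σd·d = 220.
And Σd·f = 467.
AᵀA·[a]ᵀ = Aᵀf becomes [[220]]·[a]ᵀ = [467]ᵀ.
a = 467/220 = 2.12273.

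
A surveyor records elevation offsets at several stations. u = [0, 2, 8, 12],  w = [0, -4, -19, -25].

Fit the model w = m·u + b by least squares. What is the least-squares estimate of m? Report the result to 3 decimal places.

m = -2.154

Forming AᵀA = [[212, 22]; [22, 4]] and Aᵀw = [-460, -48]ᵀ gives AᵀA·[m, b]ᵀ = Aᵀw.
Δ = 212·4 − 22² = 364.
m = ((-460)·4 − 22·(-48))/364 = -28/13; b = (212·(-48) − 22·(-460))/364 = -2/13.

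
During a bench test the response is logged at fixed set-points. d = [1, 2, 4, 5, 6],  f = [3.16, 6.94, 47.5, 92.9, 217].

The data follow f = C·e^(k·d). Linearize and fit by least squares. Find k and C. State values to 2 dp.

Let Y = ln f. Fitting Y = k·d + ln C by least squares:
AᵀA = [[82.0000, 18.0000]; [18.0000, 5]], rhs = [75.4051, 16.8600]ᵀ  (here Σd = 18.0000, Σ(d)² = 82.0000, Σln f = 16.8600, Σd·ln f = 75.4051).
Solving (det = 86.0000): k = 0.85517, ln C = 0.29338, so C = exp(0.29338) = 1.34095.

k = 0.86, C = 1.34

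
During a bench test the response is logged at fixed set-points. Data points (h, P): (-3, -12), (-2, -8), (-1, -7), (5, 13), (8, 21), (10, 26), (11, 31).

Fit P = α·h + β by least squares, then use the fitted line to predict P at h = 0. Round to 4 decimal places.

MᵀM·[α, β]ᵀ = MᵀP reads: 324·α + 28·β = 893;  28·α + 7·β = 64.
(Σh·h = 324, Σh = 28, Σ1 = 7, Σh·P = 893, ΣP = 64.)
Eliminating β: 7·(row 1) − 28·(row 2) gives 1484·α = 7·893 − 28·64 = 4459, so α = 637/212.
Then β = (64 − 28·(637/212))/7 = -1067/371.
At h = 0: P̂ = (637/212)·(0) + (-1067/371)·(1) = -1067/371.

P̂ = -2.8760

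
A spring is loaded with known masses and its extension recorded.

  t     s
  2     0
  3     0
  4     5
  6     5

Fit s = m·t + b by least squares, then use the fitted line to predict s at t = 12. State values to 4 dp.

Sums needed: Σt·t = 65, Σt = 15, Σ1 = 4.
For Aᵀs: Σt·s = 50, Σs = 10.
Normal equations: [[65, 15]; [15, 4]]·[m, b]ᵀ = [50, 10]ᵀ.
Determinant 65·4 − 15² = 35.
m = (50·4 − 15·10)/35 = 10/7; b = (65·10 − 15·50)/35 = -20/7.
At t = 12: ŝ = (10/7)·(12) + (-20/7)·(1) = 100/7.

ŝ = 14.2857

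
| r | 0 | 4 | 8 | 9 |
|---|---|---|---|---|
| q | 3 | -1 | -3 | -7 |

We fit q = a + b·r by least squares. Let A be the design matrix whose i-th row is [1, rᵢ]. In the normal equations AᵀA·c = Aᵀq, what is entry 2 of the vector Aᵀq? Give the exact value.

-91

Entry 2 ↔ basis r, so (Aᵀq)_{2} = Σᵢ (r)·qᵢ = (0)·(3) + (4)·(-1) + (8)·(-3) + (9)·(-7) = -91.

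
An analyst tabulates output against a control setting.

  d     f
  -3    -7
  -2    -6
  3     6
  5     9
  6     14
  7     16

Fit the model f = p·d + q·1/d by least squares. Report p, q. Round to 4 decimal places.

p = 2.1363, q = 1.6673

With design matrix X, XᵀX = [[132, 6]; [6, 1373/2450]] and Xᵀf = [292, 1444/105]ᵀ.
det = 132·(1373/2450) − 6² = 46518/1225.
p = (292·(1373/2450) − 6·(1444/105))/(46518/1225) = 16563/7753; q = (132·(1444/105) − 6·292)/(46518/1225) = 38780/23259.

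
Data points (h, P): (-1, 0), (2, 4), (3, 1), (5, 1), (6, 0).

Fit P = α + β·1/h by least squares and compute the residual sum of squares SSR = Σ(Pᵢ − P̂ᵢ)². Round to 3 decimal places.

SSR = 7.099

Sums needed: Σ1 = 5, Σ1/h = 1/5, Σ1/h·1/h = 643/450.
Right-hand side: ΣP = 6, Σ1/h·P = 38/15.
So AᵀA·[α, β]ᵀ = AᵀP: [[5, 1/5]; [1/5, 643/450]]·[α, β]ᵀ = [6, 38/15]ᵀ.
Eliminating β: (643/450)·(row 1) − (1/5)·(row 2) gives (3197/450)·α = (643/450)·6 − (1/5)·(38/15) = 121/15, so α = 3630/3197.
Then β = ((38/15) − (1/5)·(3630/3197))/(643/450) = 5160/3197.
Residuals: 1530/3197, 286/139, -2153/3197, -1465/3197, -4490/3197; SSR = 22694/3197.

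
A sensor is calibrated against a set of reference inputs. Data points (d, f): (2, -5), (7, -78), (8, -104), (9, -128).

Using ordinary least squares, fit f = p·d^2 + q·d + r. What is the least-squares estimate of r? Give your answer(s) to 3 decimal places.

Forming MᵀM = [[13074, 1592, 198]; [1592, 198, 26]; [198, 26, 4]] and Mᵀf = [-20866, -2540, -315]ᵀ gives MᵀM·[p, q, r]ᵀ = Mᵀf.
Row-reducing yields p = -2719/1892, q = -3535/1892, r = 8573/1892.

r = 4.531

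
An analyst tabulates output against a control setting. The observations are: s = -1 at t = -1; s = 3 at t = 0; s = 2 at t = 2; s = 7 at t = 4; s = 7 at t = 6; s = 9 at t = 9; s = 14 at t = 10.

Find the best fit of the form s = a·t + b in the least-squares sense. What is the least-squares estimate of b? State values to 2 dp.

Entries of XᵀX: Σt·t = 238, Σt = 30, Σ1 = 7.
For Xᵀs: Σt·s = 296, Σs = 41.
So XᵀX·[a, b]ᵀ = Xᵀs: [[238, 30]; [30, 7]]·[a, b]ᵀ = [296, 41]ᵀ.
Δ = 238·7 − 30² = 766.
a = (296·7 − 30·41)/766 = 421/383; b = (238·41 − 30·296)/766 = 439/383.

b = 1.15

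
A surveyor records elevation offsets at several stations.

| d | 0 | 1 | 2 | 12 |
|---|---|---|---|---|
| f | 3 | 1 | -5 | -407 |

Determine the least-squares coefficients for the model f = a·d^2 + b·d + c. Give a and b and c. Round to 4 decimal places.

Entries of MᵀM: Σd^2·d^2 = 20753, Σd^2·d = 1737, Σd^2 = 149, Σd·d = 149, Σd = 15, Σ1 = 4.
And Σd^2·f = -58627, Σd·f = -4893, Σf = -408.
MᵀM·[a, b, c]ᵀ = Mᵀf becomes [[20753, 1737, 149]; [1737, 149, 15]; [149, 15, 4]]·[a, b, c]ᵀ = [-58627, -4893, -408]ᵀ.
Inverting the 3×3 Gram matrix, [a, b, c]ᵀ = [-65585/21782, 43371/21782, 29318/10891]ᵀ.

a = -3.0110, b = 1.9911, c = 2.6919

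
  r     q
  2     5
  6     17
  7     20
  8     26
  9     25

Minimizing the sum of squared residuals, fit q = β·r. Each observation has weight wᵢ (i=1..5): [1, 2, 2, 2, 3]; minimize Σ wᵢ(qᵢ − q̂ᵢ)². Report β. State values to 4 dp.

From the data, Σwᵢ·r·r = 545.
For AᵀWq: Σwᵢ·r·q = 1585.
AᵀWA·[β]ᵀ = AᵀWq becomes [[545]]·[β]ᵀ = [1585]ᵀ.
β = 1585/545 = 2.90826.

β = 2.9083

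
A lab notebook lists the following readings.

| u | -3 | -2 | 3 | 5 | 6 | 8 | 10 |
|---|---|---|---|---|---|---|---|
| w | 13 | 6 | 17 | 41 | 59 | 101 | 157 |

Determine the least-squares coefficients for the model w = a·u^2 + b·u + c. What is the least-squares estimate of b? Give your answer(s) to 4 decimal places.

b = 0.5758

Normal-equation sums: Σu^2·u^2 = 16195, Σu^2·u = 1845, Σu^2 = 247, Σu·u = 247, Σu = 27, Σ1 = 7.
For Xᵀw: Σu^2·w = 25607, Σu·w = 2937, Σw = 394.
XᵀX·[a, b, c]ᵀ = Xᵀw becomes [[16195, 1845, 247]; [1845, 247, 27]; [247, 27, 7]]·[a, b, c]ᵀ = [25607, 2937, 394]ᵀ.
Solving the 3×3 system (Gaussian elimination) gives a = 1426031/953106, b = 182925/317702, c = 605513/476553.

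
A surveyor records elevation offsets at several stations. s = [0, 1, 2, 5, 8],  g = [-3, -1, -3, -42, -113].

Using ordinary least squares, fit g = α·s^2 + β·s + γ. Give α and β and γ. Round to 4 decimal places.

Entries of XᵀX: Σs^2·s^2 = 4738, Σs^2·s = 646, Σs^2 = 94, Σs·s = 94, Σs = 16, Σ1 = 5.
And Σs^2·g = -8295, Σs·g = -1121, Σg = -162.
Normal equations: [[4738, 646, 94]; [646, 94, 16]; [94, 16, 5]]·[α, β, γ]ᵀ = [-8295, -1121, -162]ᵀ.
Inverting the 3×3 Gram matrix, [α, β, γ]ᵀ = [-20821/9984, 27361/9984, -3267/1664]ᵀ.

α = -2.0854, β = 2.7405, γ = -1.9633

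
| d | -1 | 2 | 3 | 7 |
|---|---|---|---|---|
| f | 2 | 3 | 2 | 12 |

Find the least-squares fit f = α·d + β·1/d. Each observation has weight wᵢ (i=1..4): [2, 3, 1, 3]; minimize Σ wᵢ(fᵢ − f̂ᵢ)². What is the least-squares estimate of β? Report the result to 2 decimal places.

Entries of AᵀWA: Σwᵢ·d·d = 170, Σwᵢ·d·1/d = 9, Σwᵢ·1/d·1/d = 5155/1764.
Moment sums: Σwᵢ·d·f = 272, Σwᵢ·1/d·f = 265/42.
So AᵀWA·[α, β]ᵀ = AᵀWf: [[170, 9]; [9, 5155/1764]]·[α, β]ᵀ = [272, 265/42]ᵀ.
Determinant 170·(5155/1764) − 9² = 366733/882.
α = (272·(5155/1764) − 9·(265/42))/(366733/882) = 650995/366733; β = (170·(265/42) − 9·272)/(366733/882) = -1213086/366733.

β = -3.31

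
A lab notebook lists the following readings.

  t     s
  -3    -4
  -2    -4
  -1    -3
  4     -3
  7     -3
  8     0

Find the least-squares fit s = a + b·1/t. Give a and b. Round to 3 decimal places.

The normal equations are: 6·a + (-221/168)·b = -17;  (-221/168)·a + (41197/28224)·b = 433/84.
Determinant 6·(41197/28224) − (-221/168)² = 198341/28224.
a = ((-17)·(41197/28224) − (-221/168)·(433/84))/(198341/28224) = -39151/15257; b = (6·(433/84) − (-221/168)·(-17))/(198341/28224) = 241752/198341.

a = -2.566, b = 1.219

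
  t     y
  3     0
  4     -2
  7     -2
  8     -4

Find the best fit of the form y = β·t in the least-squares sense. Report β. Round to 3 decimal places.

Compute the Gram sums: Σt·t = 138.
Right-hand side: Σt·y = -54.
Normal equations: [[138]]·[β]ᵀ = [-54]ᵀ.
β = (-54)/138 = -0.391304.

β = -0.391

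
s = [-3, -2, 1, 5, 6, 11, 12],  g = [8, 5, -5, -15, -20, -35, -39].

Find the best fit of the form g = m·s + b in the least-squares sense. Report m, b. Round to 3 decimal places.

m = -3.094, b = -1.169

Sums needed: Σs·s = 340, Σs = 30, Σ1 = 7.
Moment sums: Σs·g = -1087, Σg = -101.
det = 340·7 − 30² = 1480.
m = ((-1087)·7 − 30·(-101))/1480 = -4579/1480; b = (340·(-101) − 30·(-1087))/1480 = -173/148.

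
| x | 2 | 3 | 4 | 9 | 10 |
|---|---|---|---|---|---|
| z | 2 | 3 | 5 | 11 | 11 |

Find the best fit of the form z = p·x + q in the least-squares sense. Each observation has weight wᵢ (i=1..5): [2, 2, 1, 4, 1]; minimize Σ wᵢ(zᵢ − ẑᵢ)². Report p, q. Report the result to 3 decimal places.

The normal equations are: 466·p + 60·q = 552;  60·p + 10·q = 70.
(Σwᵢ·x·x = 466, Σwᵢ·x = 60, Σwᵢ·1 = 10, Σwᵢ·x·z = 552, Σwᵢ·z = 70.)
Eliminating q: 10·(row 1) − 60·(row 2) gives 1060·p = 10·552 − 60·70 = 1320, so p = 66/53.
Then q = (70 − 60·(66/53))/10 = -25/53.

p = 1.245, q = -0.472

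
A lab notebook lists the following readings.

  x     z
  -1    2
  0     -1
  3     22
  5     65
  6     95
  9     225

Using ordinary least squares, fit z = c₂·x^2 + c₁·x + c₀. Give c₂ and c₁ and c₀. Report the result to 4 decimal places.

Setting ∂/∂c₂ … = 0 gives: 8564·c₂ + 1096·c₁ + 152·c₀ = 23470;  1096·c₂ + 152·c₁ + 22·c₀ = 2984;  152·c₂ + 22·c₁ + 6·c₀ = 408.
(Σx^2·x^2 = 8564, Σx^2·x = 1096, Σx^2 = 152, Σx·x = 152, Σx = 22, Σ1 = 6, Σx^2·z = 23470, Σx·z = 2984, Σz = 408.)
Row-reducing yields c₂ = 1781/606, c₁ = -4/3, c₀ = -158/101.

c₂ = 2.9389, c₁ = -1.3333, c₀ = -1.5644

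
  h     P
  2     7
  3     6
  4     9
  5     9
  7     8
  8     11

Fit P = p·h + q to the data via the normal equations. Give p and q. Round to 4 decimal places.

p = 0.5714, q = 5.5714

Compute the Gram sums: Σh·h = 167, Σh = 29, Σ1 = 6.
For MᵀP: Σh·P = 257, ΣP = 50.
So MᵀM·[p, q]ᵀ = MᵀP: [[167, 29]; [29, 6]]·[p, q]ᵀ = [257, 50]ᵀ.
Eliminating q: 6·(row 1) − 29·(row 2) gives 161·p = 6·257 − 29·50 = 92, so p = 4/7.
Then q = (50 − 29·(4/7))/6 = 39/7.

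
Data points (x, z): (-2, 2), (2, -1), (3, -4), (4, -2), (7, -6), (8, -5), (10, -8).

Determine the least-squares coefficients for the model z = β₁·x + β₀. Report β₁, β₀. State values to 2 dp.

β₁ = -0.79, β₀ = 0.16

Entries of AᵀA: Σx·x = 246, Σx = 32, Σ1 = 7.
And Σx·z = -188, Σz = -24.
AᵀA·[β₁, β₀]ᵀ = Aᵀz becomes [[246, 32]; [32, 7]]·[β₁, β₀]ᵀ = [-188, -24]ᵀ.
det = 246·7 − 32² = 698.
β₁ = ((-188)·7 − 32·(-24))/698 = -274/349; β₀ = (246·(-24) − 32·(-188))/698 = 56/349.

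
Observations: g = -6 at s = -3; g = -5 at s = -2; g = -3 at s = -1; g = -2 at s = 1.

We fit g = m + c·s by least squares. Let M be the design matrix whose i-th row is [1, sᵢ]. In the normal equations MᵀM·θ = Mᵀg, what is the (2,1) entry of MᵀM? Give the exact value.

-5

Row 2 ↔ basis s, column 1 ↔ basis 1, so (MᵀM)_{2,1} = Σᵢ s = (-3)·(1) + (-2)·(1) + (-1)·(1) + (1)·(1) = -5.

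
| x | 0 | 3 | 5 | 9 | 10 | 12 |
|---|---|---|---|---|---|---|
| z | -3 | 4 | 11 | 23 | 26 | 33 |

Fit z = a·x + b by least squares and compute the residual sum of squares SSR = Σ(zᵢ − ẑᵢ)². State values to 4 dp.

Compute the Gram sums: Σx·x = 359, Σx = 39, Σ1 = 6.
And Σx·z = 930, Σz = 94.
Δ = 359·6 − 39² = 633.
a = (930·6 − 39·94)/633 = 638/211; b = (359·94 − 39·930)/633 = -2524/633.
Residuals: 625/633, -686/633, -83/633, -143/633, -158/633, 445/633; SSR = 1756/633.

SSR = 2.7741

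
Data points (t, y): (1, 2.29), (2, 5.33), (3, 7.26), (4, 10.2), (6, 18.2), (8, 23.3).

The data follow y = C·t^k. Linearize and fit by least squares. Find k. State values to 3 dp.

With ln yᵢ as the transformed response and ln tᵢ as the regressor:
Sums: Σln t = 7.0493, Σ(ln t)² = 11.1437, Σln y = 12.8565, Σln t·ln y = 18.3029.
Normal system: [[11.1437, 7.0493]; [7.0493, 6]]·[k, ln C]ᵀ = [18.3029, 12.8565]ᵀ.
Slope k = (n·Σln t·ln y − Σln t·Σln y)/(n·Σ(ln t)² − (Σln t)²) = (6·18.3029 − 7.0493·12.8565)/17.1702 = 1.11755; ln C = (Σln y − k·Σln t)/n = 0.82977.

k = 1.118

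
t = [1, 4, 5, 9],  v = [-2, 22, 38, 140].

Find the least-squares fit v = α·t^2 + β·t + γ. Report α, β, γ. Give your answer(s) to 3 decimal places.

The normal equations are: 7443·α + 919·β + 123·γ = 12640;  919·α + 123·β + 19·γ = 1536;  123·α + 19·β + 4·γ = 198.
Solving the 3×3 system (Gaussian elimination) gives α = 7609/3916, β = -6569/3916, γ = -203/89.

α = 1.943, β = -1.677, γ = -2.281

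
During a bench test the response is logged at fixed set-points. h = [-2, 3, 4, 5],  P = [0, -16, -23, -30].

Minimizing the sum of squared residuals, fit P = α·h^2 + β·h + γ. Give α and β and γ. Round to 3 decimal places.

α = -0.532, β = -2.712, γ = -3.285

Entries of XᵀX: Σh^2·h^2 = 978, Σh^2·h = 208, Σh^2 = 54, Σh·h = 54, Σh = 10, Σ1 = 4.
Right-hand side: Σh^2·P = -1262, Σh·P = -290, ΣP = -69.
Inverting the 3×3 Gram matrix, [α, β, γ]ᵀ = [-1007/1892, -5131/1892, -565/172]ᵀ.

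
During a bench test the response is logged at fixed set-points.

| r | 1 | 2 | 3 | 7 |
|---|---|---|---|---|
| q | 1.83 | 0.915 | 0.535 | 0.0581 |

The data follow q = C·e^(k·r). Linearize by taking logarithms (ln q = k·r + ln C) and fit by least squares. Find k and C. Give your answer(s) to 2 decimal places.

Let Y = ln q. Fitting Y = k·r + ln C by least squares:
Over the data: Σr = 13.0000, Σ(r)² = 63.0000, Σln q = -2.9556, Σr·ln q = -21.3689.
Normal system: [[63.0000, 13.0000]; [13.0000, 4]]·[k, ln C]ᵀ = [-21.3689, -2.9556]ᵀ.
Slope k = (n·Σr·ln q − Σr·Σln q)/(n·Σ(r)² − (Σr)²) = (4·-21.3689 − 13.0000·-2.9556)/83.0000 = -0.56690; ln C = (Σln q − k·Σr)/n = 1.10354, so C = exp(1.10354) = 3.01482.

k = -0.57, C = 3.01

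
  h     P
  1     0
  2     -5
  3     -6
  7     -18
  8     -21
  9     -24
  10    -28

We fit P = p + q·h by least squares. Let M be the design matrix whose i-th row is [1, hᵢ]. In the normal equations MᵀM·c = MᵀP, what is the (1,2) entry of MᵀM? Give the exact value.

Row 1 ↔ basis 1, column 2 ↔ basis h, so (MᵀM)_{1,2} = Σᵢ h = (1)·(1) + (1)·(2) + (1)·(3) + (1)·(7) + (1)·(8) + (1)·(9) + (1)·(10) = 40.

40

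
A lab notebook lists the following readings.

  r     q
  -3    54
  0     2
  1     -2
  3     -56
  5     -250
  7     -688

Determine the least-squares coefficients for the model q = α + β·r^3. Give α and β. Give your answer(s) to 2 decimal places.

Normal-equation sums: Σ1 = 6, Σr^3 = 469, Σr^3·r^3 = 134733.
For Mᵀq: Σq = -940, Σr^3·q = -270206.
Eliminating β: 134733·(row 1) − 469·(row 2) gives 588437·α = 134733·(-940) − 469·(-270206) = 77594, so α = 77594/588437.
Then β = ((-270206) − 469·(77594/588437))/134733 = -1180376/588437.

α = 0.13, β = -2.01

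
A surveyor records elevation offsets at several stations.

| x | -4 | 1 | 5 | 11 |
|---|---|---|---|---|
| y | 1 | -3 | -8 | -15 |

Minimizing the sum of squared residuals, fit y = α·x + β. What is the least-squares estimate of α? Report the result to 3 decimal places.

α = -1.083

Forming AᵀA = [[163, 13]; [13, 4]] and Aᵀy = [-212, -25]ᵀ gives AᵀA·[α, β]ᵀ = Aᵀy.
Determinant 163·4 − 13² = 483.
α = ((-212)·4 − 13·(-25))/483 = -523/483; β = (163·(-25) − 13·(-212))/483 = -1319/483.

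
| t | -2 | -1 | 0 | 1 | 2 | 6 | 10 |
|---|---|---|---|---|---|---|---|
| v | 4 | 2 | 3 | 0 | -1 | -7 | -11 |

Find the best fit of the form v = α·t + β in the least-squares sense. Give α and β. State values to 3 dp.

Normal-equation sums: Σt·t = 146, Σt = 16, Σ1 = 7.
For Xᵀv: Σt·v = -164, Σv = -10.
Eliminating β: 7·(row 1) − 16·(row 2) gives 766·α = 7·(-164) − 16·(-10) = -988, so α = -494/383.
Then β = ((-10) − 16·(-494/383))/7 = 582/383.

α = -1.290, β = 1.520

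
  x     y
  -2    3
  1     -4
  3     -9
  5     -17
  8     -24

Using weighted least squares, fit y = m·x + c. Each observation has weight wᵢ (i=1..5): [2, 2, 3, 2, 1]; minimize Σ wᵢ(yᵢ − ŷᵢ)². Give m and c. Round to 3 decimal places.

Compute the Gram sums: Σwᵢ·x·x = 151, Σwᵢ·x = 25, Σwᵢ·1 = 10.
Moment sums: Σwᵢ·x·y = -463, Σwᵢ·y = -87.
Normal equations: [[151, 25]; [25, 10]]·[m, c]ᵀ = [-463, -87]ᵀ.
Eliminating c: 10·(row 1) − 25·(row 2) gives 885·m = 10·(-463) − 25·(-87) = -2455, so m = -491/177.
Then c = ((-87) − 25·(-491/177))/10 = -1562/885.

m = -2.774, c = -1.765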